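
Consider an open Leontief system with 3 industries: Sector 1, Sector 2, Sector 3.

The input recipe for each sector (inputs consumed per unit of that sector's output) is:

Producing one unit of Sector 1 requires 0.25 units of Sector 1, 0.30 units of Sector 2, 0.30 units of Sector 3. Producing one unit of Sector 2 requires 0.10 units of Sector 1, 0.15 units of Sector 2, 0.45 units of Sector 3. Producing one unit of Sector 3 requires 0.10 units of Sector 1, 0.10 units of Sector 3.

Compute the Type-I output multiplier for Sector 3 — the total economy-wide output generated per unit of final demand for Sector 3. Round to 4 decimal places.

I − A =
  [   0.75    -0.10    -0.10]
  [  -0.30     0.85     0.00]
  [  -0.30    -0.45     0.90]
Cofactors of I−A, C_ij = (−1)^(i+j)·(minor ij) (rows/columns in the sector order above):
  C_11 = (0.85)(0.90) − (0.00)(-0.45) = 0.7650
  C_12 = −[(-0.30)(0.90) − (0.00)(-0.30)] = 0.2700
  C_13 = (-0.30)(-0.45) − (0.85)(-0.30) = 0.3900
  C_21 = −[(-0.10)(0.90) − (-0.10)(-0.45)] = 0.1350
  C_22 = (0.75)(0.90) − (-0.10)(-0.30) = 0.6450
  C_23 = −[(0.75)(-0.45) − (-0.10)(-0.30)] = 0.3675
  C_31 = (-0.10)(0.00) − (-0.10)(0.85) = 0.0850
  C_32 = −[(0.75)(0.00) − (-0.10)(-0.30)] = 0.0300
  C_33 = (0.75)(0.85) − (-0.10)(-0.30) = 0.6075
det(I−A) = Σ_j (I−A)_1j·C_1j = (0.75)(0.7650) + (-0.10)(0.2700) + (-0.10)(0.3900) = 0.50775
adj(I−A) = Cᵀ =
  [ 0.7650   0.1350   0.0850]
  [ 0.2700   0.6450   0.0300]
  [ 0.3900   0.3675   0.6075]
(I − A)⁻¹ = adj(I−A) / det(I−A) ≈
  [   1.50665     0.26588     0.16741]
  [   0.53176     1.27031     0.05908]
  [   0.76809     0.72378     1.19645]
The output multiplier for sector j is the column-j sum of the Leontief inverse (I − A)⁻¹ = adj(I−A) / det(I−A).
Column 3 of adj(I−A): (0.0850, 0.0300, 0.6075); det(I−A) = 0.50775.
m_3 = (0.0850 + 0.0300 + 0.6075) / 0.50775 = 0.7225 / 0.50775 ≈ 1.4229.

m_3 = 1.4229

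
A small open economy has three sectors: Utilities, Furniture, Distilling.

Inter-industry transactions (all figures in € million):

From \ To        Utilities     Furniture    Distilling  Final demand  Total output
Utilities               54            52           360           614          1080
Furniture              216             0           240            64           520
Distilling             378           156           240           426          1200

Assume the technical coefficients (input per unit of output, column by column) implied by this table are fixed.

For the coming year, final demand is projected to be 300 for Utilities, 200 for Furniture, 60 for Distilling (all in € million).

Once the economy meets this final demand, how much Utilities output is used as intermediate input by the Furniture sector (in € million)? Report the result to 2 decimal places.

Technical coefficients a_ij = z_ij / X_j:
  a_UU = 54/1080 = 0.05, a_FU = 216/1080 = 0.20, a_DU = 378/1080 = 0.35
  a_UF = 52/520 = 0.10, a_FF = 0/520 = 0.00, a_DF = 156/520 = 0.30
  a_UD = 360/1200 = 0.30, a_FD = 240/1200 = 0.20, a_DD = 240/1200 = 0.20
I − A =
  [   0.95    -0.10    -0.30]
  [  -0.20     1.00    -0.20]
  [  -0.35    -0.30     0.80]
Cofactors of I−A, C_ij = (−1)^(i+j)·(minor ij) (rows/columns in the sector order above):
  C_11 = (1.00)(0.80) − (-0.20)(-0.30) = 0.7400
  C_12 = −[(-0.20)(0.80) − (-0.20)(-0.35)] = 0.2300
  C_13 = (-0.20)(-0.30) − (1.00)(-0.35) = 0.4100
  C_21 = −[(-0.10)(0.80) − (-0.30)(-0.30)] = 0.1700
  C_22 = (0.95)(0.80) − (-0.30)(-0.35) = 0.6550
  C_23 = −[(0.95)(-0.30) − (-0.10)(-0.35)] = 0.3200
  C_31 = (-0.10)(-0.20) − (-0.30)(1.00) = 0.3200
  C_32 = −[(0.95)(-0.20) − (-0.30)(-0.20)] = 0.2500
  C_33 = (0.95)(1.00) − (-0.10)(-0.20) = 0.9300
det(I−A) = Σ_j (I−A)_1j·C_1j = (0.95)(0.7400) + (-0.10)(0.2300) + (-0.30)(0.4100) = 0.5570
adj(I−A) = Cᵀ =
  [ 0.7400   0.1700   0.3200]
  [ 0.2300   0.6550   0.2500]
  [ 0.4100   0.3200   0.9300]
(I − A)⁻¹ = adj(I−A) / det(I−A) ≈
  [   1.3285     0.3052     0.5745]
  [   0.4129     1.1759     0.4488]
  [   0.7361     0.5745     1.6697]
First solve x = (I − A)⁻¹ d = adj(I−A)·d / det(I−A); in particular x_F = (0.2300·300 + 0.6550·200 + 0.2500·60) / 0.5570 = 215.00 / 0.5570 ≈ 385.9964.
Intermediate flow from U to F: z_UF = a_UF · x_F = 0.10 × 215.00 / 0.5570 = 21.50 / 0.5570 ≈ 38.60.

z_UF = 38.60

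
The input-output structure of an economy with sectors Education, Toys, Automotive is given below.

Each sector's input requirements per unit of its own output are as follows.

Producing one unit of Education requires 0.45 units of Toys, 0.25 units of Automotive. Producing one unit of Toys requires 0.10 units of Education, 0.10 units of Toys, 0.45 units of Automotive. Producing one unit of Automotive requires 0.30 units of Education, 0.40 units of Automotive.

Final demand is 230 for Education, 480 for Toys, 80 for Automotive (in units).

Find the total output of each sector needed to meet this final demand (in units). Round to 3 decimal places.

x_E = 622.222, x_T = 844.444, x_A = 1025.926

I − A =
  [   1.00    -0.10    -0.30]
  [  -0.45     0.90     0.00]
  [  -0.25    -0.45     0.60]
Cofactors of I−A, C_ij = (−1)^(i+j)·(minor ij) (rows/columns in the sector order above):
  C_11 = (0.90)(0.60) − (0.00)(-0.45) = 0.5400
  C_12 = −[(-0.45)(0.60) − (0.00)(-0.25)] = 0.2700
  C_13 = (-0.45)(-0.45) − (0.90)(-0.25) = 0.4275
  C_21 = −[(-0.10)(0.60) − (-0.30)(-0.45)] = 0.1950
  C_22 = (1.00)(0.60) − (-0.30)(-0.25) = 0.5250
  C_23 = −[(1.00)(-0.45) − (-0.10)(-0.25)] = 0.4750
  C_31 = (-0.10)(0.00) − (-0.30)(0.90) = 0.2700
  C_32 = −[(1.00)(0.00) − (-0.30)(-0.45)] = 0.1350
  C_33 = (1.00)(0.90) − (-0.10)(-0.45) = 0.8550
det(I−A) = Σ_j (I−A)_1j·C_1j = (1.00)(0.5400) + (-0.10)(0.2700) + (-0.30)(0.4275) = 0.38475
adj(I−A) = Cᵀ =
  [ 0.5400   0.1950   0.2700]
  [ 0.2700   0.5250   0.1350]
  [ 0.4275   0.4750   0.8550]
(I − A)⁻¹ = adj(I−A) / det(I−A) ≈
  [   1.4035     0.5068     0.7018]
  [   0.7018     1.3645     0.3509]
  [   1.1111     1.2346     2.2222]
x = (I − A)⁻¹ d = adj(I−A)·d / det(I−A), with det(I−A) = 0.38475:
  x_E = (0.5400·230 + 0.1950·480 + 0.2700·80) / 0.38475 = 239.40 / 0.38475 ≈ 622.222
  x_T = (0.2700·230 + 0.5250·480 + 0.1350·80) / 0.38475 = 324.90 / 0.38475 ≈ 844.444
  x_A = (0.4275·230 + 0.4750·480 + 0.8550·80) / 0.38475 = 394.725 / 0.38475 ≈ 1025.926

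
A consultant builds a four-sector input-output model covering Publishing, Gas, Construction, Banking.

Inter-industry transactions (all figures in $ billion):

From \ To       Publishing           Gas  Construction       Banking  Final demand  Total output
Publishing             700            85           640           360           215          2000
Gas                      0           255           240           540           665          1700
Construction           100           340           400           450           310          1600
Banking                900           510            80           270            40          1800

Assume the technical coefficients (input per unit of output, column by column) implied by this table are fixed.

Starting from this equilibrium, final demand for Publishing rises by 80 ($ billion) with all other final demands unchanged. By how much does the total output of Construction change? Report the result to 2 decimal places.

Technical coefficients a_ij = z_ij / X_j:
  a_11 = 700/2000 = 0.35, a_21 = 0/2000 = 0.00, a_31 = 100/2000 = 0.05, a_41 = 900/2000 = 0.45
  a_12 = 85/1700 = 0.05, a_22 = 255/1700 = 0.15, a_32 = 340/1700 = 0.20, a_42 = 510/1700 = 0.30
  a_13 = 640/1600 = 0.40, a_23 = 240/1600 = 0.15, a_33 = 400/1600 = 0.25, a_43 = 80/1600 = 0.05
  a_14 = 360/1800 = 0.20, a_24 = 540/1800 = 0.30, a_34 = 450/1800 = 0.25, a_44 = 270/1800 = 0.15
I − A =
  [   0.65    -0.05    -0.40    -0.20]
  [   0.00     0.85    -0.15    -0.30]
  [  -0.05    -0.20     0.75    -0.25]
  [  -0.45    -0.30    -0.05     0.85]
Compute the cofactors C_ij = (−1)^(i+j)·(3×3 minor ij) of I−A; the adjugate is their transpose:
adj(I−A) = Cᵀ =
  [ 0.424000   0.176250   0.277625   0.243625]
  [ 0.125250   0.276250   0.133125   0.166125]
  [ 0.154250   0.152000   0.327875   0.186375]
  [ 0.277750   0.199750   0.213250   0.377500]
det(I−A) = Σ_j (I−A)_1j·C_1j = (0.65)(0.424000) + (-0.05)(0.125250) + (-0.40)(0.154250) + (-0.20)(0.277750) = 0.1520875
(I − A)⁻¹ = adj(I−A) / det(I−A) ≈
  [   2.7879     1.1589     1.8254     1.6019]
  [   0.8235     1.8164     0.8753     1.0923]
  [   1.0142     0.9994     2.1558     1.2254]
  [   1.8263     1.3134     1.4022     2.4821]
Δx = (I − A)⁻¹ Δd with Δd having +80 in the Publishing component and 0 elsewhere.
So Δx_3 = L_31 · (+80), where L_31 = adj(I−A)_31 / det(I−A) = 0.154250 / 0.1520875.
Δx_3 = 0.154250 × (+80) / 0.1520875 = 12.34 / 0.1520875 ≈ 81.14.

Δx_3 = 81.14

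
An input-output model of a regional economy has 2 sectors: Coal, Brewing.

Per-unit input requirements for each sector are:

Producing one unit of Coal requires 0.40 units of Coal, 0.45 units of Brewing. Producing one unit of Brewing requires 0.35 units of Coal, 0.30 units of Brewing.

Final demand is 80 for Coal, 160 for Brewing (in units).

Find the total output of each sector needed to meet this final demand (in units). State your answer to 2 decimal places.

x_C = 426.67, x_B = 502.86

I − A =
  [   0.60    -0.35]
  [  -0.45     0.70]
det(I−A) = (0.60)(0.70) − (-0.35)(-0.45) = 0.2625
adj(I−A) = [[0.70, 0.35], [0.45, 0.60]]
(I − A)⁻¹ = adj(I−A) / det(I−A) ≈
  [   2.6667     1.3333]
  [   1.7143     2.2857]
x = (I − A)⁻¹ d = adj(I−A)·d / det(I−A), with det(I−A) = 0.2625:
  x_C = (0.70·80 + 0.35·160) / 0.2625 = 112.00 / 0.2625 ≈ 426.67
  x_B = (0.45·80 + 0.60·160) / 0.2625 = 132.00 / 0.2625 ≈ 502.86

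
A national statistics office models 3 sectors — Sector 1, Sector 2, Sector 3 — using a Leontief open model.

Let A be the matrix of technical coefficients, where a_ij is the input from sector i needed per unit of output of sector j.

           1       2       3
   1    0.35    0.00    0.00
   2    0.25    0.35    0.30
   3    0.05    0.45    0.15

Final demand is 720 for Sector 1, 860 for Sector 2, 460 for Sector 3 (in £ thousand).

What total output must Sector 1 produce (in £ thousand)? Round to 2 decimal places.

I − A =
  [   0.65     0.00     0.00]
  [  -0.25     0.65    -0.30]
  [  -0.05    -0.45     0.85]
Cofactors of I−A, C_ij = (−1)^(i+j)·(minor ij) (rows/columns in the sector order above):
  C_11 = (0.65)(0.85) − (-0.30)(-0.45) = 0.4175
  C_12 = −[(-0.25)(0.85) − (-0.30)(-0.05)] = 0.2275
  C_13 = (-0.25)(-0.45) − (0.65)(-0.05) = 0.1450
  C_21 = −[(0.00)(0.85) − (0.00)(-0.45)] = 0.0000
  C_22 = (0.65)(0.85) − (0.00)(-0.05) = 0.5525
  C_23 = −[(0.65)(-0.45) − (0.00)(-0.05)] = 0.2925
  C_31 = (0.00)(-0.30) − (0.00)(0.65) = 0.0000
  C_32 = −[(0.65)(-0.30) − (0.00)(-0.25)] = 0.1950
  C_33 = (0.65)(0.65) − (0.00)(-0.25) = 0.4225
det(I−A) = Σ_j (I−A)_1j·C_1j = (0.65)(0.4175) + (0.00)(0.2275) + (0.00)(0.1450) = 0.271375
adj(I−A) = Cᵀ =
  [ 0.4175   0.0000   0.0000]
  [ 0.2275   0.5525   0.1950]
  [ 0.1450   0.2925   0.4225]
(I − A)⁻¹ = adj(I−A) / det(I−A) ≈
  [   1.5385     0.0000     0.0000]
  [   0.8383     2.0359     0.7186]
  [   0.5343     1.0778     1.5569]
x = (I − A)⁻¹ d = adj(I−A)·d / det(I−A), with det(I−A) = 0.271375:
  x_1 = (0.4175·720 + 0.0000·860 + 0.0000·460) / 0.271375 = 300.60 / 0.271375 ≈ 1107.69
  x_2 = (0.2275·720 + 0.5525·860 + 0.1950·460) / 0.271375 = 728.65 / 0.271375 ≈ 2685.03
  x_3 = (0.1450·720 + 0.2925·860 + 0.4225·460) / 0.271375 = 550.30 / 0.271375 ≈ 2027.82

x_1 = 1107.69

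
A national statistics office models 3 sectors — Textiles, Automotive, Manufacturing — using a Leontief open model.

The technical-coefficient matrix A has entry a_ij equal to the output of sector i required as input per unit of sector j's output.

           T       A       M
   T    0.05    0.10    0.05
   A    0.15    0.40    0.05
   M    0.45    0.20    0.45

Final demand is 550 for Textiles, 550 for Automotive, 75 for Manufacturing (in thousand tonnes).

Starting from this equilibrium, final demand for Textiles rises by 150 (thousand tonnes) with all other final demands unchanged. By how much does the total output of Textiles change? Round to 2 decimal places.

I − A =
  [   0.95    -0.10    -0.05]
  [  -0.15     0.60    -0.05]
  [  -0.45    -0.20     0.55]
Cofactors of I−A, C_ij = (−1)^(i+j)·(minor ij) (rows/columns in the sector order above):
  C_11 = (0.60)(0.55) − (-0.05)(-0.20) = 0.3200
  C_12 = −[(-0.15)(0.55) − (-0.05)(-0.45)] = 0.1050
  C_13 = (-0.15)(-0.20) − (0.60)(-0.45) = 0.3000
  C_21 = −[(-0.10)(0.55) − (-0.05)(-0.20)] = 0.0650
  C_22 = (0.95)(0.55) − (-0.05)(-0.45) = 0.5000
  C_23 = −[(0.95)(-0.20) − (-0.10)(-0.45)] = 0.2350
  C_31 = (-0.10)(-0.05) − (-0.05)(0.60) = 0.0350
  C_32 = −[(0.95)(-0.05) − (-0.05)(-0.15)] = 0.0550
  C_33 = (0.95)(0.60) − (-0.10)(-0.15) = 0.5550
det(I−A) = Σ_j (I−A)_1j·C_1j = (0.95)(0.3200) + (-0.10)(0.1050) + (-0.05)(0.3000) = 0.2785
adj(I−A) = Cᵀ =
  [ 0.3200   0.0650   0.0350]
  [ 0.1050   0.5000   0.0550]
  [ 0.3000   0.2350   0.5550]
(I − A)⁻¹ = adj(I−A) / det(I−A) ≈
  [   1.1490     0.2334     0.1257]
  [   0.3770     1.7953     0.1975]
  [   1.0772     0.8438     1.9928]
Δx = (I − A)⁻¹ Δd with Δd having +150 in the Textiles component and 0 elsewhere.
So Δx_T = L_TT · (+150), where L_TT = adj(I−A)_TT / det(I−A) = 0.3200 / 0.2785.
Δx_T = 0.3200 × (+150) / 0.2785 = 48.00 / 0.2785 ≈ 172.35.

Δx_T = 172.35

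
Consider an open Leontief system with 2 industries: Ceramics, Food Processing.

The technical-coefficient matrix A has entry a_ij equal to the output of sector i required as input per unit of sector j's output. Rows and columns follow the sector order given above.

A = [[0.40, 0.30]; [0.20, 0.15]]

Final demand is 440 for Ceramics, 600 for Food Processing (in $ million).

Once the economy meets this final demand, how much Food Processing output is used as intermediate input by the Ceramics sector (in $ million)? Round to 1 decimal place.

z_FC = 246.2

I − A =
  [   0.60    -0.30]
  [  -0.20     0.85]
det(I−A) = (0.60)(0.85) − (-0.30)(-0.20) = 0.4500
adj(I−A) = [[0.85, 0.30], [0.20, 0.60]]
(I − A)⁻¹ = adj(I−A) / det(I−A) ≈
  [   1.8889     0.6667]
  [   0.4444     1.3333]
First solve x = (I − A)⁻¹ d = adj(I−A)·d / det(I−A); in particular x_C = (0.85·440 + 0.30·600) / 0.4500 = 554.00 / 0.4500 ≈ 1231.111.
Intermediate flow from F to C: z_FC = a_FC · x_C = 0.20 × 554.00 / 0.4500 = 110.80 / 0.4500 ≈ 246.2.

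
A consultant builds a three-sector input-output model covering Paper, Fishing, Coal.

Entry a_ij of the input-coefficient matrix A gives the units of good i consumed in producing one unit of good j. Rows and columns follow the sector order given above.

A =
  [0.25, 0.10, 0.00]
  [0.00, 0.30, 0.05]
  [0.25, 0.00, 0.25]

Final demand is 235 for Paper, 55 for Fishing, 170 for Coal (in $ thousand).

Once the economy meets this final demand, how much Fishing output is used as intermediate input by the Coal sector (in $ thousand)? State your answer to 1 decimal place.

z_FC = 16.8

I − A =
  [   0.75    -0.10     0.00]
  [   0.00     0.70    -0.05]
  [  -0.25     0.00     0.75]
Cofactors of I−A, C_ij = (−1)^(i+j)·(minor ij) (rows/columns in the sector order above):
  C_11 = (0.70)(0.75) − (-0.05)(0.00) = 0.5250
  C_12 = −[(0.00)(0.75) − (-0.05)(-0.25)] = 0.0125
  C_13 = (0.00)(0.00) − (0.70)(-0.25) = 0.1750
  C_21 = −[(-0.10)(0.75) − (0.00)(0.00)] = 0.0750
  C_22 = (0.75)(0.75) − (0.00)(-0.25) = 0.5625
  C_23 = −[(0.75)(0.00) − (-0.10)(-0.25)] = 0.0250
  C_31 = (-0.10)(-0.05) − (0.00)(0.70) = 0.0050
  C_32 = −[(0.75)(-0.05) − (0.00)(0.00)] = 0.0375
  C_33 = (0.75)(0.70) − (-0.10)(0.00) = 0.5250
det(I−A) = Σ_j (I−A)_1j·C_1j = (0.75)(0.5250) + (-0.10)(0.0125) + (0.00)(0.1750) = 0.3925
adj(I−A) = Cᵀ =
  [ 0.5250   0.0750   0.0050]
  [ 0.0125   0.5625   0.0375]
  [ 0.1750   0.0250   0.5250]
(I − A)⁻¹ = adj(I−A) / det(I−A) ≈
  [   1.3376     0.1911     0.0127]
  [   0.0318     1.4331     0.0955]
  [   0.4459     0.0637     1.3376]
First solve x = (I − A)⁻¹ d = adj(I−A)·d / det(I−A); in particular x_C = (0.1750·235 + 0.0250·55 + 0.5250·170) / 0.3925 = 131.75 / 0.3925 ≈ 335.669.
Intermediate flow from F to C: z_FC = a_FC · x_C = 0.05 × 131.75 / 0.3925 = 6.5875 / 0.3925 ≈ 16.8.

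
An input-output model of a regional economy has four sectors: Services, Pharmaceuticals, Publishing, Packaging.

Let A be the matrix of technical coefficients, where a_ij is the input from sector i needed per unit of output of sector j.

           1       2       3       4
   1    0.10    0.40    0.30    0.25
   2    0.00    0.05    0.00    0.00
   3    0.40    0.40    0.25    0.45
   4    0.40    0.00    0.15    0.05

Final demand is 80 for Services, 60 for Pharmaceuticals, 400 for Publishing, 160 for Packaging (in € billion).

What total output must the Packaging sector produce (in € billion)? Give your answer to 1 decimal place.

x_4 = 729.1

I − A =
  [   0.90    -0.40    -0.30    -0.25]
  [   0.00     0.95     0.00     0.00]
  [  -0.40    -0.40     0.75    -0.45]
  [  -0.40     0.00    -0.15     0.95]
Compute the cofactors C_ij = (−1)^(i+j)·(3×3 minor ij) of I−A; the adjugate is their transpose:
adj(I−A) = Cᵀ =
  [ 0.612750   0.387000   0.306375   0.306375]
  [ 0.000000   0.322500   0.000000   0.000000]
  [ 0.532000   0.526000   0.717250   0.479750]
  [ 0.342000   0.246000   0.242250   0.527250]
det(I−A) = Σ_j (I−A)_1j·C_1j = (0.90)(0.612750) + (-0.40)(0.000000) + (-0.30)(0.532000) + (-0.25)(0.342000) = 0.306375
(I − A)⁻¹ = adj(I−A) / det(I−A) ≈
  [   2.0000     1.2632     1.0000     1.0000]
  [   0.0000     1.0526     0.0000     0.0000]
  [   1.7364     1.7169     2.3411     1.5659]
  [   1.1163     0.8029     0.7907     1.7209]
x = (I − A)⁻¹ d = adj(I−A)·d / det(I−A), with det(I−A) = 0.306375:
  x_1 = (0.612750·80 + 0.387000·60 + 0.306375·400 + 0.306375·160) / 0.306375 = 243.81 / 0.306375 ≈ 795.8
  x_2 = (0.000000·80 + 0.322500·60 + 0.000000·400 + 0.000000·160) / 0.306375 = 19.35 / 0.306375 ≈ 63.2
  x_3 = (0.532000·80 + 0.526000·60 + 0.717250·400 + 0.479750·160) / 0.306375 = 437.78 / 0.306375 ≈ 1428.9
  x_4 = (0.342000·80 + 0.246000·60 + 0.242250·400 + 0.527250·160) / 0.306375 = 223.38 / 0.306375 ≈ 729.1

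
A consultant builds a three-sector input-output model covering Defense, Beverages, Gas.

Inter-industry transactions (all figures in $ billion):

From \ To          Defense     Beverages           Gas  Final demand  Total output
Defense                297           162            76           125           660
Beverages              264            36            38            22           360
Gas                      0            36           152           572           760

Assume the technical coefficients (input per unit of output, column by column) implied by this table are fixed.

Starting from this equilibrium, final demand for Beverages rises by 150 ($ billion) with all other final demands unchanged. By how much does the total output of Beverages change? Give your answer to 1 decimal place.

Δx_2 = 269.1

Technical coefficients a_ij = z_ij / X_j:
  a_11 = 297/660 = 0.45, a_21 = 264/660 = 0.40, a_31 = 0/660 = 0.00
  a_12 = 162/360 = 0.45, a_22 = 36/360 = 0.10, a_32 = 36/360 = 0.10
  a_13 = 76/760 = 0.10, a_23 = 38/760 = 0.05, a_33 = 152/760 = 0.20
I − A =
  [   0.55    -0.45    -0.10]
  [  -0.40     0.90    -0.05]
  [   0.00    -0.10     0.80]
Cofactors of I−A, C_ij = (−1)^(i+j)·(minor ij) (rows/columns in the sector order above):
  C_11 = (0.90)(0.80) − (-0.05)(-0.10) = 0.7150
  C_12 = −[(-0.40)(0.80) − (-0.05)(0.00)] = 0.3200
  C_13 = (-0.40)(-0.10) − (0.90)(0.00) = 0.0400
  C_21 = −[(-0.45)(0.80) − (-0.10)(-0.10)] = 0.3700
  C_22 = (0.55)(0.80) − (-0.10)(0.00) = 0.4400
  C_23 = −[(0.55)(-0.10) − (-0.45)(0.00)] = 0.0550
  C_31 = (-0.45)(-0.05) − (-0.10)(0.90) = 0.1125
  C_32 = −[(0.55)(-0.05) − (-0.10)(-0.40)] = 0.0675
  C_33 = (0.55)(0.90) − (-0.45)(-0.40) = 0.3150
det(I−A) = Σ_j (I−A)_1j·C_1j = (0.55)(0.7150) + (-0.45)(0.3200) + (-0.10)(0.0400) = 0.24525
adj(I−A) = Cᵀ =
  [ 0.7150   0.3700   0.1125]
  [ 0.3200   0.4400   0.0675]
  [ 0.0400   0.0550   0.3150]
(I − A)⁻¹ = adj(I−A) / det(I−A) ≈
  [   2.9154     1.5087     0.4587]
  [   1.3048     1.7941     0.2752]
  [   0.1631     0.2243     1.2844]
Δx = (I − A)⁻¹ Δd with Δd having +150 in the Beverages component and 0 elsewhere.
So Δx_2 = L_22 · (+150), where L_22 = adj(I−A)_22 / det(I−A) = 0.4400 / 0.24525.
Δx_2 = 0.4400 × (+150) / 0.24525 = 66.00 / 0.24525 ≈ 269.1.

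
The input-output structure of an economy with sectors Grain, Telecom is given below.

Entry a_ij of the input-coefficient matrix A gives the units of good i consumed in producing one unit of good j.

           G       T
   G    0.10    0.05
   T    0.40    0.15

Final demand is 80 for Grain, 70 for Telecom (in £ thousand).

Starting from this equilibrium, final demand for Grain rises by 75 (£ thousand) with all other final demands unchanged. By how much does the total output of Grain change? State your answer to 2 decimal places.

Δx_G = 85.57

I − A =
  [   0.90    -0.05]
  [  -0.40     0.85]
det(I−A) = (0.90)(0.85) − (-0.05)(-0.40) = 0.7450
adj(I−A) = [[0.85, 0.05], [0.40, 0.90]]
(I − A)⁻¹ = adj(I−A) / det(I−A) ≈
  [   1.1409     0.0671]
  [   0.5369     1.2081]
Δx = (I − A)⁻¹ Δd with Δd having +75 in the Grain component and 0 elsewhere.
So Δx_G = L_GG · (+75), where L_GG = adj(I−A)_GG / det(I−A) = 0.85 / 0.7450.
Δx_G = 0.85 × (+75) / 0.7450 = 63.75 / 0.7450 ≈ 85.57.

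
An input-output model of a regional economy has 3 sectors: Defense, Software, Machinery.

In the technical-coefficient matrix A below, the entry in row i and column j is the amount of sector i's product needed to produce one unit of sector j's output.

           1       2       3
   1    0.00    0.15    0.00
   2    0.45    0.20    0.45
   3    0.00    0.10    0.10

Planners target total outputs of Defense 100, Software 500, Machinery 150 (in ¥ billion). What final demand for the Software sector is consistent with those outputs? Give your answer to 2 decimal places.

I − A =
  [   1.00    -0.15     0.00]
  [  -0.45     0.80    -0.45]
  [   0.00    -0.10     0.90]
d = (I − A) x:
  d_1 = (+1.00)·100 + (-0.15)·500 + (+0.00)·150 = 25.00
  d_2 = (-0.45)·100 + (+0.80)·500 + (-0.45)·150 = 287.50
  d_3 = (+0.00)·100 + (-0.10)·500 + (+0.90)·150 = 85.00

d_2 = 287.50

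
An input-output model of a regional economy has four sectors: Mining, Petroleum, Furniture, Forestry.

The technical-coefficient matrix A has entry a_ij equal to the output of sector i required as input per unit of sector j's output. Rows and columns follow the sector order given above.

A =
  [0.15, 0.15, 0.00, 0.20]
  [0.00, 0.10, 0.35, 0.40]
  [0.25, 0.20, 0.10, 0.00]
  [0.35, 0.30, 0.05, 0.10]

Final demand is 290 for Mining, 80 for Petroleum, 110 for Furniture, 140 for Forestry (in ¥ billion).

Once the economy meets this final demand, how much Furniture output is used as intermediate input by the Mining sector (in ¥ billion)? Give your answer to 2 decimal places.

z_31 = 139.40

I − A =
  [   0.85    -0.15     0.00    -0.20]
  [   0.00     0.90    -0.35    -0.40]
  [  -0.25    -0.20     0.90     0.00]
  [  -0.35    -0.30    -0.05     0.90]
Compute the cofactors C_ij = (−1)^(i+j)·(3×3 minor ij) of I−A; the adjugate is their transpose:
adj(I−A) = Cᵀ =
  [ 0.554000   0.177500   0.080250   0.202000]
  [ 0.209750   0.623000   0.260250   0.323500]
  [ 0.200500   0.187750   0.502500   0.128000]
  [ 0.296500   0.287125   0.145875   0.615875]
det(I−A) = Σ_j (I−A)_1j·C_1j = (0.85)(0.554000) + (-0.15)(0.209750) + (0.00)(0.200500) + (-0.20)(0.296500) = 0.3801375
(I − A)⁻¹ = adj(I−A) / det(I−A) ≈
  [   1.4574     0.4669     0.2111     0.5314]
  [   0.5518     1.6389     0.6846     0.8510]
  [   0.5274     0.4939     1.3219     0.3367]
  [   0.7800     0.7553     0.3837     1.6201]
First solve x = (I − A)⁻¹ d = adj(I−A)·d / det(I−A); in particular x_1 = (0.554000·290 + 0.177500·80 + 0.080250·110 + 0.202000·140) / 0.3801375 = 211.9675 / 0.3801375 ≈ 557.6074.
Intermediate flow from 3 to 1: z_31 = a_31 · x_1 = 0.25 × 211.9675 / 0.3801375 = 52.991875 / 0.3801375 ≈ 139.40.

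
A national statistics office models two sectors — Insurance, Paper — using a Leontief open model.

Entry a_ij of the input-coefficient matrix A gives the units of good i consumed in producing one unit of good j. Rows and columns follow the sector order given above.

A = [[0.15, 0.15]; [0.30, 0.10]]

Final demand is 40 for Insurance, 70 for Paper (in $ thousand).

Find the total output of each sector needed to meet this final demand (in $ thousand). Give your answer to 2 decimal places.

x_I = 64.58, x_P = 99.31

I − A =
  [   0.85    -0.15]
  [  -0.30     0.90]
det(I−A) = (0.85)(0.90) − (-0.15)(-0.30) = 0.7200
adj(I−A) = [[0.90, 0.15], [0.30, 0.85]]
(I − A)⁻¹ = adj(I−A) / det(I−A) ≈
  [   1.2500     0.2083]
  [   0.4167     1.1806]
x = (I − A)⁻¹ d = adj(I−A)·d / det(I−A), with det(I−A) = 0.7200:
  x_I = (0.90·40 + 0.15·70) / 0.7200 = 46.50 / 0.7200 ≈ 64.58
  x_P = (0.30·40 + 0.85·70) / 0.7200 = 71.50 / 0.7200 ≈ 99.31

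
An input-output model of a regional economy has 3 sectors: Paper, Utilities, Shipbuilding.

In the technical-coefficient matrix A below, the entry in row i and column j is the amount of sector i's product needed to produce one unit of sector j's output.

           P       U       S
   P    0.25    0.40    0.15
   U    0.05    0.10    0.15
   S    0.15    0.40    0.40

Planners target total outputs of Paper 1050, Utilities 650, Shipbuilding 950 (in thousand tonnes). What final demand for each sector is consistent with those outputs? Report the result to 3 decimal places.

I − A =
  [   0.75    -0.40    -0.15]
  [  -0.05     0.90    -0.15]
  [  -0.15    -0.40     0.60]
d = (I − A) x:
  d_P = (+0.75)·1050 + (-0.40)·650 + (-0.15)·950 = 385.000
  d_U = (-0.05)·1050 + (+0.90)·650 + (-0.15)·950 = 390.000
  d_S = (-0.15)·1050 + (-0.40)·650 + (+0.60)·950 = 152.500

d_P = 385.000, d_U = 390.000, d_S = 152.500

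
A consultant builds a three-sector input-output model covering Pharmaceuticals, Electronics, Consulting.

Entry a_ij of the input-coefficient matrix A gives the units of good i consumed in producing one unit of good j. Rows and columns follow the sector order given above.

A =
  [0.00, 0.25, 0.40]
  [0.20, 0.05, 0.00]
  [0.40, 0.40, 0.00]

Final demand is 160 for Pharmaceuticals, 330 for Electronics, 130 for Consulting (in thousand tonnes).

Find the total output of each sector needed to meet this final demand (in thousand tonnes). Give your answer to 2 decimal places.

I − A =
  [   1.00    -0.25    -0.40]
  [  -0.20     0.95     0.00]
  [  -0.40    -0.40     1.00]
Cofactors of I−A, C_ij = (−1)^(i+j)·(minor ij) (rows/columns in the sector order above):
  C_11 = (0.95)(1.00) − (0.00)(-0.40) = 0.9500
  C_12 = −[(-0.20)(1.00) − (0.00)(-0.40)] = 0.2000
  C_13 = (-0.20)(-0.40) − (0.95)(-0.40) = 0.4600
  C_21 = −[(-0.25)(1.00) − (-0.40)(-0.40)] = 0.4100
  C_22 = (1.00)(1.00) − (-0.40)(-0.40) = 0.8400
  C_23 = −[(1.00)(-0.40) − (-0.25)(-0.40)] = 0.5000
  C_31 = (-0.25)(0.00) − (-0.40)(0.95) = 0.3800
  C_32 = −[(1.00)(0.00) − (-0.40)(-0.20)] = 0.0800
  C_33 = (1.00)(0.95) − (-0.25)(-0.20) = 0.9000
det(I−A) = Σ_j (I−A)_1j·C_1j = (1.00)(0.9500) + (-0.25)(0.2000) + (-0.40)(0.4600) = 0.7160
adj(I−A) = Cᵀ =
  [ 0.9500   0.4100   0.3800]
  [ 0.2000   0.8400   0.0800]
  [ 0.4600   0.5000   0.9000]
(I − A)⁻¹ = adj(I−A) / det(I−A) ≈
  [   1.3268     0.5726     0.5307]
  [   0.2793     1.1732     0.1117]
  [   0.6425     0.6983     1.2570]
x = (I − A)⁻¹ d = adj(I−A)·d / det(I−A), with det(I−A) = 0.7160:
  x_1 = (0.9500·160 + 0.4100·330 + 0.3800·130) / 0.7160 = 336.70 / 0.7160 ≈ 470.25
  x_2 = (0.2000·160 + 0.8400·330 + 0.0800·130) / 0.7160 = 319.60 / 0.7160 ≈ 446.37
  x_3 = (0.4600·160 + 0.5000·330 + 0.9000·130) / 0.7160 = 355.60 / 0.7160 ≈ 496.65

x_1 = 470.25, x_2 = 446.37, x_3 = 496.65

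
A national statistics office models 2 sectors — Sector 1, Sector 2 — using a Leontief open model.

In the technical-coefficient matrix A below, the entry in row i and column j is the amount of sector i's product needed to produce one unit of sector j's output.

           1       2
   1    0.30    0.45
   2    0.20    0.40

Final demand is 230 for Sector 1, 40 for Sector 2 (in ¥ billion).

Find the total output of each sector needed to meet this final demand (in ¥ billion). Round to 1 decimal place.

I − A =
  [   0.70    -0.45]
  [  -0.20     0.60]
det(I−A) = (0.70)(0.60) − (-0.45)(-0.20) = 0.3300
adj(I−A) = [[0.60, 0.45], [0.20, 0.70]]
(I − A)⁻¹ = adj(I−A) / det(I−A) ≈
  [   1.8182     1.3636]
  [   0.6061     2.1212]
x = (I − A)⁻¹ d = adj(I−A)·d / det(I−A), with det(I−A) = 0.3300:
  x_1 = (0.60·230 + 0.45·40) / 0.3300 = 156.00 / 0.3300 ≈ 472.7
  x_2 = (0.20·230 + 0.70·40) / 0.3300 = 74.00 / 0.3300 ≈ 224.2

x_1 = 472.7, x_2 = 224.2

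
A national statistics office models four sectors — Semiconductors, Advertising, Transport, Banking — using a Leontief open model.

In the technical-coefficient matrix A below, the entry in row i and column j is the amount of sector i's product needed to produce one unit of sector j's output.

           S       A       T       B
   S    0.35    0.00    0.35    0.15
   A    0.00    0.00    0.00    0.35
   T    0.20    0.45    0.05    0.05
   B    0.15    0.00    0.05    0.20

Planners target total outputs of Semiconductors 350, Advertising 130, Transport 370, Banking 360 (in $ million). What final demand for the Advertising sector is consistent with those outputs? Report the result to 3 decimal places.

d_A = 4.000

I − A =
  [   0.65     0.00    -0.35    -0.15]
  [   0.00     1.00     0.00    -0.35]
  [  -0.20    -0.45     0.95    -0.05]
  [  -0.15     0.00    -0.05     0.80]
d = (I − A) x:
  d_S = (+0.65)·350 + (+0.00)·130 + (-0.35)·370 + (-0.15)·360 = 44.000
  d_A = (+0.00)·350 + (+1.00)·130 + (+0.00)·370 + (-0.35)·360 = 4.000
  d_T = (-0.20)·350 + (-0.45)·130 + (+0.95)·370 + (-0.05)·360 = 205.000
  d_B = (-0.15)·350 + (+0.00)·130 + (-0.05)·370 + (+0.80)·360 = 217.000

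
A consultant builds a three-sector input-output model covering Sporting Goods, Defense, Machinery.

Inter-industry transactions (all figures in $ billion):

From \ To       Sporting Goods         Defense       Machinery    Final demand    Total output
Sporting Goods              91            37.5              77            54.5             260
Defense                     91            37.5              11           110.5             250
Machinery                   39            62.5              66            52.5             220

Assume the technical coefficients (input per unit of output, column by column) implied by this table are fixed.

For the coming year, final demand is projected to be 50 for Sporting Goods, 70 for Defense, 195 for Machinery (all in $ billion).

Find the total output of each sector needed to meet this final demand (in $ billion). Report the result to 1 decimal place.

x_S = 384.5, x_D = 267.5, x_M = 456.5

Technical coefficients a_ij = z_ij / X_j:
  a_SS = 91/260 = 0.35, a_DS = 91/260 = 0.35, a_MS = 39/260 = 0.15
  a_SD = 37.5/250 = 0.15, a_DD = 37.5/250 = 0.15, a_MD = 62.5/250 = 0.25
  a_SM = 77/220 = 0.35, a_DM = 11/220 = 0.05, a_MM = 66/220 = 0.30
I − A =
  [   0.65    -0.15    -0.35]
  [  -0.35     0.85    -0.05]
  [  -0.15    -0.25     0.70]
Cofactors of I−A, C_ij = (−1)^(i+j)·(minor ij) (rows/columns in the sector order above):
  C_11 = (0.85)(0.70) − (-0.05)(-0.25) = 0.5825
  C_12 = −[(-0.35)(0.70) − (-0.05)(-0.15)] = 0.2525
  C_13 = (-0.35)(-0.25) − (0.85)(-0.15) = 0.2150
  C_21 = −[(-0.15)(0.70) − (-0.35)(-0.25)] = 0.1925
  C_22 = (0.65)(0.70) − (-0.35)(-0.15) = 0.4025
  C_23 = −[(0.65)(-0.25) − (-0.15)(-0.15)] = 0.1850
  C_31 = (-0.15)(-0.05) − (-0.35)(0.85) = 0.3050
  C_32 = −[(0.65)(-0.05) − (-0.35)(-0.35)] = 0.1550
  C_33 = (0.65)(0.85) − (-0.15)(-0.35) = 0.5000
det(I−A) = Σ_j (I−A)_1j·C_1j = (0.65)(0.5825) + (-0.15)(0.2525) + (-0.35)(0.2150) = 0.2655
adj(I−A) = Cᵀ =
  [ 0.5825   0.1925   0.3050]
  [ 0.2525   0.4025   0.1550]
  [ 0.2150   0.1850   0.5000]
(I − A)⁻¹ = adj(I−A) / det(I−A) ≈
  [   2.1940     0.7250     1.1488]
  [   0.9510     1.5160     0.5838]
  [   0.8098     0.6968     1.8832]
x = (I − A)⁻¹ d = adj(I−A)·d / det(I−A), with det(I−A) = 0.2655:
  x_S = (0.5825·50 + 0.1925·70 + 0.3050·195) / 0.2655 = 102.075 / 0.2655 ≈ 384.5
  x_D = (0.2525·50 + 0.4025·70 + 0.1550·195) / 0.2655 = 71.025 / 0.2655 ≈ 267.5
  x_M = (0.2150·50 + 0.1850·70 + 0.5000·195) / 0.2655 = 121.20 / 0.2655 ≈ 456.5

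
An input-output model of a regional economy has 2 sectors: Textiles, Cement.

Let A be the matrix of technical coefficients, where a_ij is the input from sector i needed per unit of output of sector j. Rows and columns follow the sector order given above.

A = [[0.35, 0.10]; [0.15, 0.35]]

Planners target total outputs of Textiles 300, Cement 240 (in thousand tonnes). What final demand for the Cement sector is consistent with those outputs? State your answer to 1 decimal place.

I − A =
  [   0.65    -0.10]
  [  -0.15     0.65]
d = (I − A) x:
  d_1 = (+0.65)·300 + (-0.10)·240 = 171.0
  d_2 = (-0.15)·300 + (+0.65)·240 = 111.0

d_2 = 111.0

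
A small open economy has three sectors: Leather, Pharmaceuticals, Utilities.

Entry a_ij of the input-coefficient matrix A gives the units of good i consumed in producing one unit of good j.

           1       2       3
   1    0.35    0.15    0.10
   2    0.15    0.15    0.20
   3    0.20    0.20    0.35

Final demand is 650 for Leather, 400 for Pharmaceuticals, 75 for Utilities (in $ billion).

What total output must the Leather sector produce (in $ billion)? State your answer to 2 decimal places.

x_1 = 1329.06

I − A =
  [   0.65    -0.15    -0.10]
  [  -0.15     0.85    -0.20]
  [  -0.20    -0.20     0.65]
Cofactors of I−A, C_ij = (−1)^(i+j)·(minor ij) (rows/columns in the sector order above):
  C_11 = (0.85)(0.65) − (-0.20)(-0.20) = 0.5125
  C_12 = −[(-0.15)(0.65) − (-0.20)(-0.20)] = 0.1375
  C_13 = (-0.15)(-0.20) − (0.85)(-0.20) = 0.2000
  C_21 = −[(-0.15)(0.65) − (-0.10)(-0.20)] = 0.1175
  C_22 = (0.65)(0.65) − (-0.10)(-0.20) = 0.4025
  C_23 = −[(0.65)(-0.20) − (-0.15)(-0.20)] = 0.1600
  C_31 = (-0.15)(-0.20) − (-0.10)(0.85) = 0.1150
  C_32 = −[(0.65)(-0.20) − (-0.10)(-0.15)] = 0.1450
  C_33 = (0.65)(0.85) − (-0.15)(-0.15) = 0.5300
det(I−A) = Σ_j (I−A)_1j·C_1j = (0.65)(0.5125) + (-0.15)(0.1375) + (-0.10)(0.2000) = 0.2925
adj(I−A) = Cᵀ =
  [ 0.5125   0.1175   0.1150]
  [ 0.1375   0.4025   0.1450]
  [ 0.2000   0.1600   0.5300]
(I − A)⁻¹ = adj(I−A) / det(I−A) ≈
  [   1.7521     0.4017     0.3932]
  [   0.4701     1.3761     0.4957]
  [   0.6838     0.5470     1.8120]
x = (I − A)⁻¹ d = adj(I−A)·d / det(I−A), with det(I−A) = 0.2925:
  x_1 = (0.5125·650 + 0.1175·400 + 0.1150·75) / 0.2925 = 388.75 / 0.2925 ≈ 1329.06
  x_2 = (0.1375·650 + 0.4025·400 + 0.1450·75) / 0.2925 = 261.25 / 0.2925 ≈ 893.16
  x_3 = (0.2000·650 + 0.1600·400 + 0.5300·75) / 0.2925 = 233.75 / 0.2925 ≈ 799.15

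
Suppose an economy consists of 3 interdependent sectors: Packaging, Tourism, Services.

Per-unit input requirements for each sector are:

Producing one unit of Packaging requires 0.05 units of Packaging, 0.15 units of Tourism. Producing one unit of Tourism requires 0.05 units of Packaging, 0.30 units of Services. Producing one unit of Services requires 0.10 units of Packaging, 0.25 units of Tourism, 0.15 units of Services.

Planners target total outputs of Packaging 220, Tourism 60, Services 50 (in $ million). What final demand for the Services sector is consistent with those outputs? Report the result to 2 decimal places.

d_S = 24.50

I − A =
  [   0.95    -0.05    -0.10]
  [  -0.15     1.00    -0.25]
  [   0.00    -0.30     0.85]
d = (I − A) x:
  d_P = (+0.95)·220 + (-0.05)·60 + (-0.10)·50 = 201.00
  d_T = (-0.15)·220 + (+1.00)·60 + (-0.25)·50 = 14.50
  d_S = (+0.00)·220 + (-0.30)·60 + (+0.85)·50 = 24.50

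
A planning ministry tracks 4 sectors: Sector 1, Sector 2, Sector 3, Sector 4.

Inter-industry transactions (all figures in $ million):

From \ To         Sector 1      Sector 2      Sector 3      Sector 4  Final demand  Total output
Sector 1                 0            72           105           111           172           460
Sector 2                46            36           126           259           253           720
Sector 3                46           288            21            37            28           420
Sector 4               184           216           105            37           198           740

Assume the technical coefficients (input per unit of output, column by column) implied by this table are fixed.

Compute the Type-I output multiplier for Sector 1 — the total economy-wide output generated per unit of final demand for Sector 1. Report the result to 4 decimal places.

Technical coefficients a_ij = z_ij / X_j:
  a_11 = 0/460 = 0.00, a_21 = 46/460 = 0.10, a_31 = 46/460 = 0.10, a_41 = 184/460 = 0.40
  a_12 = 72/720 = 0.10, a_22 = 36/720 = 0.05, a_32 = 288/720 = 0.40, a_42 = 216/720 = 0.30
  a_13 = 105/420 = 0.25, a_23 = 126/420 = 0.30, a_33 = 21/420 = 0.05, a_43 = 105/420 = 0.25
  a_14 = 111/740 = 0.15, a_24 = 259/740 = 0.35, a_34 = 37/740 = 0.05, a_44 = 37/740 = 0.05
I − A =
  [   1.00    -0.10    -0.25    -0.15]
  [  -0.10     0.95    -0.30    -0.35]
  [  -0.10    -0.40     0.95    -0.05]
  [  -0.40    -0.30    -0.25     0.95]
Compute the cofactors C_ij = (−1)^(i+j)·(3×3 minor ij) of I−A; the adjugate is their transpose:
adj(I−A) = Cᵀ =
  [ 0.59225   0.24550   0.28575   0.19900]
  [ 0.26525   0.80050   0.41700   0.35875]
  [ 0.19425   0.38700   0.71250   0.21075]
  [ 0.38425   0.45800   0.43950   0.73625]
det(I−A) = Σ_j (I−A)_1j·C_1j = (1.00)(0.59225) + (-0.10)(0.26525) + (-0.25)(0.19425) + (-0.15)(0.38425) = 0.459525
(I − A)⁻¹ = adj(I−A) / det(I−A) ≈
  [   1.28883     0.53425     0.62184     0.43306]
  [   0.57723     1.74202     0.90746     0.78070]
  [   0.42272     0.84217     1.55051     0.45863]
  [   0.83619     0.99668     0.95642     1.60220]
The output multiplier for sector j is the column-j sum of the Leontief inverse (I − A)⁻¹ = adj(I−A) / det(I−A).
Column 1 of adj(I−A): (0.59225, 0.26525, 0.19425, 0.38425); det(I−A) = 0.459525.
m_1 = (0.59225 + 0.26525 + 0.19425 + 0.38425) / 0.459525 = 1.436 / 0.459525 ≈ 3.1250.

m_1 = 3.1250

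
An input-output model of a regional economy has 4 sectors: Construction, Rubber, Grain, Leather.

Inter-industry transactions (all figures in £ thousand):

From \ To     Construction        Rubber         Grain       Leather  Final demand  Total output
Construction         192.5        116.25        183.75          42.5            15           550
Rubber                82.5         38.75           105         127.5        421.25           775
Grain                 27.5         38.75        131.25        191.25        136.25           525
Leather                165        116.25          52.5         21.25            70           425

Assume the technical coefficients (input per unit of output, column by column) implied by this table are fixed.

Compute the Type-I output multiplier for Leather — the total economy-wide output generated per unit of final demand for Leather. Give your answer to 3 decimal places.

m_4 = 4.800

Technical coefficients a_ij = z_ij / X_j:
  a_11 = 192.5/550 = 0.35, a_21 = 82.5/550 = 0.15, a_31 = 27.5/550 = 0.05, a_41 = 165/550 = 0.30
  a_12 = 116.25/775 = 0.15, a_22 = 38.75/775 = 0.05, a_32 = 38.75/775 = 0.05, a_42 = 116.25/775 = 0.15
  a_13 = 183.75/525 = 0.35, a_23 = 105/525 = 0.20, a_33 = 131.25/525 = 0.25, a_43 = 52.5/525 = 0.10
  a_14 = 42.5/425 = 0.10, a_24 = 127.5/425 = 0.30, a_34 = 191.25/425 = 0.45, a_44 = 21.25/425 = 0.05
I − A =
  [   0.65    -0.15    -0.35    -0.10]
  [  -0.15     0.95    -0.20    -0.30]
  [  -0.05    -0.05     0.75    -0.45]
  [  -0.30    -0.15    -0.10     0.95]
Compute the cofactors C_ij = (−1)^(i+j)·(3×3 minor ij) of I−A; the adjugate is their transpose:
adj(I−A) = Cᵀ =
  [ 0.575875   0.152125   0.345625   0.272375]
  [ 0.205625   0.347000   0.219875   0.235375]
  [ 0.192875   0.101375   0.491750   0.285250]
  [ 0.234625   0.113500   0.195625   0.419000]
det(I−A) = Σ_j (I−A)_1j·C_1j = (0.65)(0.575875) + (-0.15)(0.205625) + (-0.35)(0.192875) + (-0.10)(0.234625) = 0.25250625
(I − A)⁻¹ = adj(I−A) / det(I−A) ≈
  [   2.2806     0.6025     1.3688     1.0787]
  [   0.8143     1.3742     0.8708     0.9322]
  [   0.7638     0.4015     1.9475     1.1297]
  [   0.9292     0.4495     0.7747     1.6594]
The output multiplier for sector j is the column-j sum of the Leontief inverse (I − A)⁻¹ = adj(I−A) / det(I−A).
Column 4 of adj(I−A): (0.272375, 0.235375, 0.285250, 0.419000); det(I−A) = 0.25250625.
m_4 = (0.272375 + 0.235375 + 0.285250 + 0.419000) / 0.25250625 = 1.212 / 0.25250625 ≈ 4.800.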